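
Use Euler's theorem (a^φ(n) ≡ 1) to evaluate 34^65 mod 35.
By Euler: 34^{24} ≡ 1 (mod 35) since gcd(34, 35) = 1. 65 = 2×24 + 17. So 34^{65} ≡ 34^{17} ≡ 34 (mod 35)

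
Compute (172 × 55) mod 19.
17

(172 × 55) = 9460
9460 mod 19 = 17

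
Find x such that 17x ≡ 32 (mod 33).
31

Since gcd(17, 33) = 1 divides 32, a solution exists.
Multiply both sides by the inverse of 17 mod 33:
  17^(-1) mod 33 = 2
  x ≡ 2 × 32 ≡ 64 ≡ 31 (mod 33)
Verification: 17 × 31 = 527 = 15 × 33 + 32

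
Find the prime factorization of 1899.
3^2 × 211

Divide by primes starting from smallest:
1899 ÷ 3 = 633
633 ÷ 3 = 211
211 ÷ 211 = 1

1899 = 3^2 × 211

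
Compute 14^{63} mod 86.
44

Using successive squaring:
Binary expansion of 63: 111111
Powers of 14 mod 86 (each is the square of the previous):
  14^1 ≡ 14 (mod 86)
  14^2 ≡ 14² = 196 ≡ 24 (mod 86)
  14^4 ≡ 24² = 576 ≡ 60 (mod 86)
  14^8 ≡ 60² = 3600 ≡ 74 (mod 86)
  14^16 ≡ 74² = 5476 ≡ 58 (mod 86)
  14^32 ≡ 58² = 3364 ≡ 10 (mod 86)
63 = 32 + 16 + 8 + 4 + 2 + 1, so 14^63 = 14^32 × 14^16 × 14^8 × 14^4 × 14^2 × 14^1 ≡ 10 × 58 × 74 × 60 × 24 × 14 (mod 86)
Multiplying step by step:
  10 × 58 = 580 ≡ 64 (mod 86)
  64 × 74 = 4736 ≡ 6 (mod 86)
  6 × 60 = 360 ≡ 16 (mod 86)
  16 × 24 = 384 ≡ 40 (mod 86)
  40 × 14 = 560 ≡ 44 (mod 86)
Result: 14^63 ≡ 44 (mod 86)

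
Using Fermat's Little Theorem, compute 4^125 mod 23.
By Fermat: 4^{22} ≡ 1 (mod 23). 125 = 5×22 + 15. So 4^{125} ≡ 4^{15} ≡ 3 (mod 23)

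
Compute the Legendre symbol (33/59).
(33/59) = 33^{29} mod 59 = -1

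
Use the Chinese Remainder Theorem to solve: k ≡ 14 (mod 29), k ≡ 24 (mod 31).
768

Using the Chinese Remainder Theorem:
M = product of moduli = 899
For equation 1: M_1 = 31, 31 ≡ 2 (mod 29), inverse of 31 mod 29 is 15 (check: 2 × 15 = 30 ≡ 1 (mod 29))
For equation 2: M_2 = 29, 29 ≡ 29 (mod 31), inverse of 29 mod 31 is 15 (check: 29 × 15 = 435 ≡ 1 (mod 31))
Combine: k ≡ Σ r_i×M_i×(M_i⁻¹ mod m_i) = 14×31×15 + 24×29×15 = 6510 + 10440 = 16950
16950 mod 899 = 768
k ≡ 768 (mod 899)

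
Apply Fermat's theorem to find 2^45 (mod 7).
By Fermat: 2^{6} ≡ 1 (mod 7). 45 = 7×6 + 3. So 2^{45} ≡ 2^{3} ≡ 1 (mod 7)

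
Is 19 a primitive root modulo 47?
p - 1 = 46 has prime divisors 2, 23. Check 19^(46/q) mod 47 for each: 19^(46/2) = 19^23 ≡ 46, 19^(46/23) = 19^2 ≡ 32 (mod 47). None of these is 1, so 19 has order 46 = φ(47), so it is a primitive root mod 47.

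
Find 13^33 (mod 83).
Using repeated squaring. 33 = 32 + 1 (binary 100001). Repeated squaring mod 83: 13^1 ≡ 13; 13^2 ≡ 13² = 169 ≡ 3; 13^4 ≡ 3² = 9 ≡ 9; 13^8 ≡ 9² = 81 ≡ 81; 13^16 ≡ 81² = 6561 ≡ 4; 13^32 ≡ 4² = 16 ≡ 16. Multiply: 13^33 = 13^32 × 13^1 ≡ 16 × 13 (mod 83): 16 × 13 = 208 ≡ 42. So 13^33 ≡ 42 (mod 83).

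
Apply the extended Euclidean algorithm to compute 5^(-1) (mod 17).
Extended GCD: 5(7) + 17(-2) = 1. So 5^(-1) ≡ 7 ≡ 7 (mod 17). Verify: 5 × 7 = 35 ≡ 1 (mod 17)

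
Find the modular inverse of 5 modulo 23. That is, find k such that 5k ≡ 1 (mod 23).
14

Using Extended Euclidean Algorithm:
gcd(5, 23) = 1
Bezout coefficients: 5 × -9 + 23 × 2 = 1
So 5 × -9 ≡ 1 (mod 23)
The inverse is -9 mod 23 = 14
Verification: 5 × 14 = 70 = 3 × 23 + 1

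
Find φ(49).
42

Prime factorization: 49 = 7^2
Using the formula φ(n) = n × Π(1 - 1/p) for each prime factor p:
φ(49) = 49 × (1 - 1/7)
φ(49) = 42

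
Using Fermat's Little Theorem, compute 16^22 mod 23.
By Fermat's Little Theorem, 16^{22} ≡ 1 (mod 23) since 23 is prime and gcd(16, 23) = 1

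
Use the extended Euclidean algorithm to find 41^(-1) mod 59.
Extended GCD: 41(-23) + 59(16) = 1. So 41^(-1) ≡ 36 ≡ 36 (mod 59). Verify: 41 × 36 = 1476 ≡ 1 (mod 59)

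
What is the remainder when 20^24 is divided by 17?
Using Fermat: 20^{16} ≡ 1 (mod 17). 24 ≡ 8 (mod 16). So 20^{24} ≡ 20^{8} ≡ 16 (mod 17)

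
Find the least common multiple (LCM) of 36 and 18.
36

First find GCD(36, 18) using the Euclidean algorithm:
36 = 2 × 18 + 0
GCD(36, 18) = 18

LCM formula: LCM(a, b) = (a × b) / GCD(a, b)
LCM(36, 18) = (36 × 18) / 18
LCM(36, 18) = 648 / 18
LCM(36, 18) = 36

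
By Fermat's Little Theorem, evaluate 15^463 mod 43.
By Fermat: 15^{42} ≡ 1 (mod 43). 463 ≡ 1 (mod 42). So 15^{463} ≡ 15^{1} ≡ 15 (mod 43)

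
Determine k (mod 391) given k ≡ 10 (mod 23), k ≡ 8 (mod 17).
263

Using the Chinese Remainder Theorem:
M = product of moduli = 391
For equation 1: M_1 = 17, 17 ≡ 17 (mod 23), inverse of 17 mod 23 is 19 (check: 17 × 19 = 323 ≡ 1 (mod 23))
For equation 2: M_2 = 23, 23 ≡ 6 (mod 17), inverse of 23 mod 17 is 3 (check: 6 × 3 = 18 ≡ 1 (mod 17))
Combine: k ≡ Σ r_i×M_i×(M_i⁻¹ mod m_i) = 10×17×19 + 8×23×3 = 3230 + 552 = 3782
3782 mod 391 = 263
k ≡ 263 (mod 391)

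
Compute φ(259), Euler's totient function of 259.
216

Prime factorization: 259 = 7 × 37
Using the formula φ(n) = n × Π(1 - 1/p) for each prime factor p:
φ(259) = 259 × (1 - 1/7) × (1 - 1/37)
φ(259) = 216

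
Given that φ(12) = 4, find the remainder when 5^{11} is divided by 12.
By Euler: 5^{4} ≡ 1 (mod 12) since gcd(5, 12) = 1. 11 = 2×4 + 3. So 5^{11} ≡ 5^{3} ≡ 5 (mod 12)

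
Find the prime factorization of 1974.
2 × 3 × 7 × 47

Divide by primes starting from smallest:
1974 ÷ 2 = 987
987 ÷ 3 = 329
329 ÷ 7 = 47
47 ÷ 47 = 1

1974 = 2 × 3 × 7 × 47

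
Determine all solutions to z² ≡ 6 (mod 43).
The square roots of 6 mod 43 are 36 and 7. Verify: 36² = 1296 ≡ 6 (mod 43)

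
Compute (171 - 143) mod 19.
9

(171 - 143) = 28
28 mod 19 = 9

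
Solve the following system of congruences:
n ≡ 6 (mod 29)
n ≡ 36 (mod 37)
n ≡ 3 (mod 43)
29673

Using the Chinese Remainder Theorem:
M = product of moduli = 46139
For equation 1: M_1 = 1591, 1591 ≡ 25 (mod 29), inverse of 1591 mod 29 is 7 (check: 25 × 7 = 175 ≡ 1 (mod 29))
For equation 2: M_2 = 1247, 1247 ≡ 26 (mod 37), inverse of 1247 mod 37 is 10 (check: 26 × 10 = 260 ≡ 1 (mod 37))
For equation 3: M_3 = 1073, 1073 ≡ 41 (mod 43), inverse of 1073 mod 43 is 21 (check: 41 × 21 = 861 ≡ 1 (mod 43))
Combine: n ≡ Σ r_i×M_i×(M_i⁻¹ mod m_i) = 6×1591×7 + 36×1247×10 + 3×1073×21 = 66822 + 448920 + 67599 = 583341
583341 mod 46139 = 29673
n ≡ 29673 (mod 46139)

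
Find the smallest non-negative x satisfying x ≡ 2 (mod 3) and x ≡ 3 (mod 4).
M = 3 × 4 = 12. M₁ = 4, y₁ ≡ 1 (mod 3). M₂ = 3, y₂ ≡ 3 (mod 4). x = 2×4×1 + 3×3×3 ≡ 11 (mod 12)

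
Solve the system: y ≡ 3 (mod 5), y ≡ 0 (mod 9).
M = 5 × 9 = 45. M₁ = 9, y₁ ≡ 4 (mod 5). M₂ = 5, y₂ ≡ 2 (mod 9). y = 3×9×4 + 0×5×2 ≡ 18 (mod 45)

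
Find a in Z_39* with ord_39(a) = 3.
16 has order 3 mod 39 since 16^{3} ≡ 1 (mod 39) and no smaller power works.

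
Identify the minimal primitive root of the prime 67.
p - 1 = 66 has prime divisors 2, 3, 11. h is a primitive root mod 67 iff h^(66/q) ≢ 1 (mod 67) for each such q.
h = 2: 2^33 ≡ 66, 2^22 ≡ 37, 2^6 ≡ 64 (mod 67); none is 1, so 2 has order 66 and is a primitive root.
The smallest primitive root mod 67 is g = 2.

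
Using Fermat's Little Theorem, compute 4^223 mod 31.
By Fermat: 4^{30} ≡ 1 (mod 31). 223 ≡ 13 (mod 30). So 4^{223} ≡ 4^{13} ≡ 2 (mod 31)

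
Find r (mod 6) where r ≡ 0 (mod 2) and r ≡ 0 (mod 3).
M = 2 × 3 = 6. M₁ = 3, y₁ ≡ 1 (mod 2). M₂ = 2, y₂ ≡ 2 (mod 3). r = 0×3×1 + 0×2×2 ≡ 0 (mod 6)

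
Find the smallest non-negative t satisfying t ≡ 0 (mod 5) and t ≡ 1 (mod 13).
M = 5 × 13 = 65. M₁ = 13, y₁ ≡ 2 (mod 5). M₂ = 5, y₂ ≡ 8 (mod 13). t = 0×13×2 + 1×5×8 ≡ 40 (mod 65)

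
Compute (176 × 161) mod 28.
0

(176 × 161) = 28336
28336 mod 28 = 0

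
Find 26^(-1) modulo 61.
54

Using Extended Euclidean Algorithm:
gcd(26, 61) = 1
Bezout coefficients: 26 × -7 + 61 × 3 = 1
So 26 × -7 ≡ 1 (mod 61)
The inverse is -7 mod 61 = 54
Verification: 26 × 54 = 1404 = 23 × 61 + 1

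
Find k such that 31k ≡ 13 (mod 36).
19

Since gcd(31, 36) = 1 divides 13, a solution exists.
Multiply both sides by the inverse of 31 mod 36:
  31^(-1) mod 36 = 7
  x ≡ 7 × 13 ≡ 91 ≡ 19 (mod 36)
Verification: 31 × 19 = 589 = 16 × 36 + 13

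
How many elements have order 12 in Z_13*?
Number of primitive roots mod 13 = φ(12) = 4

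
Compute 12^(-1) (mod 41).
12^(-1) ≡ 24 (mod 41). Verification: 12 × 24 = 288 ≡ 1 (mod 41)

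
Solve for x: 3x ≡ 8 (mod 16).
8

Since gcd(3, 16) = 1 divides 8, a solution exists.
Multiply both sides by the inverse of 3 mod 16:
  3^(-1) mod 16 = 11
  x ≡ 11 × 8 ≡ 88 ≡ 8 (mod 16)
Verification: 3 × 8 = 24 = 1 × 16 + 8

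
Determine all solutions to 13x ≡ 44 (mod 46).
14

Since gcd(13, 46) = 1 divides 44, a solution exists.
Multiply both sides by the inverse of 13 mod 46:
  13^(-1) mod 46 = 39
  x ≡ 39 × 44 ≡ 1716 ≡ 14 (mod 46)
Verification: 13 × 14 = 182 = 3 × 46 + 44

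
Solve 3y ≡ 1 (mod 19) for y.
13

Using Extended Euclidean Algorithm:
gcd(3, 19) = 1
Bezout coefficients: 3 × -6 + 19 × 1 = 1
So 3 × -6 ≡ 1 (mod 19)
The inverse is -6 mod 19 = 13
Verification: 3 × 13 = 39 = 2 × 19 + 1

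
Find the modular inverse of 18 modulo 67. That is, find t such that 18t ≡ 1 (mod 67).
41

Using Extended Euclidean Algorithm:
gcd(18, 67) = 1
Bezout coefficients: 18 × -26 + 67 × 7 = 1
So 18 × -26 ≡ 1 (mod 67)
The inverse is -26 mod 67 = 41
Verification: 18 × 41 = 738 = 11 × 67 + 1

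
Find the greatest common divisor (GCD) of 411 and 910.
1

Using the Euclidean algorithm:
411 = 0 × 910 + 411
910 = 2 × 411 + 88
411 = 4 × 88 + 59
88 = 1 × 59 + 29
59 = 2 × 29 + 1
29 = 29 × 1 + 0

GCD(411, 910) = 1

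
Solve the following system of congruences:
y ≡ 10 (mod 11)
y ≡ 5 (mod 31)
98

Using the Chinese Remainder Theorem:
M = product of moduli = 341
For equation 1: M_1 = 31, 31 ≡ 9 (mod 11), inverse of 31 mod 11 is 5 (check: 9 × 5 = 45 ≡ 1 (mod 11))
For equation 2: M_2 = 11, 11 ≡ 11 (mod 31), inverse of 11 mod 31 is 17 (check: 11 × 17 = 187 ≡ 1 (mod 31))
Combine: y ≡ Σ r_i×M_i×(M_i⁻¹ mod m_i) = 10×31×5 + 5×11×17 = 1550 + 935 = 2485
2485 mod 341 = 98
y ≡ 98 (mod 341)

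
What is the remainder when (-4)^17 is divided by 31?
Using repeated squaring. (-4) ≡ 27 (mod 31). 17 = 16 + 1 (binary 10001). Repeated squaring mod 31: 27^1 ≡ 27; 27^2 ≡ 27² = 729 ≡ 16; 27^4 ≡ 16² = 256 ≡ 8; 27^8 ≡ 8² = 64 ≡ 2; 27^16 ≡ 2² = 4 ≡ 4. Multiply: (-4)^17 ≡ 27^16 × 27^1 ≡ 4 × 27 (mod 31): 4 × 27 = 108 ≡ 15. So (-4)^17 ≡ 15 (mod 31).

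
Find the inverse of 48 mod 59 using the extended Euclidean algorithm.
Extended GCD: 48(16) + 59(-13) = 1. So 48^(-1) ≡ 16 ≡ 16 (mod 59). Verify: 48 × 16 = 768 ≡ 1 (mod 59)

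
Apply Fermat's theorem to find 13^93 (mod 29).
By Fermat: 13^{28} ≡ 1 (mod 29). 93 = 3×28 + 9. So 13^{93} ≡ 13^{9} ≡ 5 (mod 29)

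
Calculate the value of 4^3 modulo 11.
3 = 2 + 1 (binary 11). Repeated squaring mod 11: 4^1 ≡ 4; 4^2 ≡ 4² = 16 ≡ 5. Multiply: 4^3 = 4^2 × 4^1 ≡ 5 × 4 (mod 11): 5 × 4 = 20 ≡ 9. So 4^3 ≡ 9 (mod 11).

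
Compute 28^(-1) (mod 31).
28^(-1) ≡ 10 (mod 31). Verification: 28 × 10 = 280 ≡ 1 (mod 31)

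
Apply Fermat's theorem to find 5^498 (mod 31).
By Fermat: 5^{30} ≡ 1 (mod 31). 498 ≡ 18 (mod 30). So 5^{498} ≡ 5^{18} ≡ 1 (mod 31)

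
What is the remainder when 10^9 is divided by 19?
9 = 8 + 1 (binary 1001). Repeated squaring mod 19: 10^1 ≡ 10; 10^2 ≡ 10² = 100 ≡ 5; 10^4 ≡ 5² = 25 ≡ 6; 10^8 ≡ 6² = 36 ≡ 17. Multiply: 10^9 = 10^8 × 10^1 ≡ 17 × 10 (mod 19): 17 × 10 = 170 ≡ 18. So 10^9 ≡ 18 (mod 19).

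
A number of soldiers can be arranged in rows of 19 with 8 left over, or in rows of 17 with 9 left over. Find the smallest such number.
M = 19 × 17 = 323. M₁ = 17, y₁ ≡ 9 (mod 19). M₂ = 19, y₂ ≡ 9 (mod 17). n = 8×17×9 + 9×19×9 ≡ 179 (mod 323). The smallest positive such number is 179.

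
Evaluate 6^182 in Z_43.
Using Fermat: 6^{42} ≡ 1 (mod 43). 182 ≡ 14 (mod 42). So 6^{182} ≡ 6^{14} ≡ 36 (mod 43)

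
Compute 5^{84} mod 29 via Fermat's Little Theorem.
1

By Fermat's Little Theorem, a^(p-1) ≡ 1 (mod p) for prime p and gcd(a, p) = 1
Here p = 29, so 5^28 ≡ 1 (mod 29)
We can reduce the exponent: 84 mod 28 = 0
So 5^84 ≡ 5^0 (mod 29)
Computing: 5^0 mod 29 = 1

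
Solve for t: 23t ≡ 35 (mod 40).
5

Since gcd(23, 40) = 1 divides 35, a solution exists.
Multiply both sides by the inverse of 23 mod 40:
  23^(-1) mod 40 = 7
  x ≡ 7 × 35 ≡ 245 ≡ 5 (mod 40)
Verification: 23 × 5 = 115 = 2 × 40 + 35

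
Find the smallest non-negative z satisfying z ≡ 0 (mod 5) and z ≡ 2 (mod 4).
M = 5 × 4 = 20. M₁ = 4, y₁ ≡ 4 (mod 5). M₂ = 5, y₂ ≡ 1 (mod 4). z = 0×4×4 + 2×5×1 ≡ 10 (mod 20)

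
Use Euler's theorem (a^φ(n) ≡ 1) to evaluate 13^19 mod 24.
By Euler: 13^{8} ≡ 1 (mod 24) since gcd(13, 24) = 1. 19 = 2×8 + 3. So 13^{19} ≡ 13^{3} ≡ 13 (mod 24)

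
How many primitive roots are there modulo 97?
32

The number of primitive roots modulo p is φ(p-1) = φ(96)
φ(96) = 32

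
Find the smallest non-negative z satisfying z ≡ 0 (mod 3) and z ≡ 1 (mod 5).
M = 3 × 5 = 15. M₁ = 5, y₁ ≡ 2 (mod 3). M₂ = 3, y₂ ≡ 2 (mod 5). z = 0×5×2 + 1×3×2 ≡ 6 (mod 15)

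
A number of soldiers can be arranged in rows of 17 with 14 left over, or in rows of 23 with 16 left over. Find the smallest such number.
M = 17 × 23 = 391. M₁ = 23, y₁ ≡ 3 (mod 17). M₂ = 17, y₂ ≡ 19 (mod 23). y = 14×23×3 + 16×17×19 ≡ 269 (mod 391). The smallest positive such number is 269.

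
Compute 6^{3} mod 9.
0

Using successive squaring:
Binary expansion of 3: 11
Powers of 6 mod 9 (each is the square of the previous):
  6^1 ≡ 6 (mod 9)
  6^2 ≡ 6² = 36 ≡ 0 (mod 9)
3 = 2 + 1, so 6^3 = 6^2 × 6^1 ≡ 0 × 6 (mod 9)
Multiplying step by step:
  0 × 6 = 0 ≡ 0 (mod 9)
Result: 6^3 ≡ 0 (mod 9)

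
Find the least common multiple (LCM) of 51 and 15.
255

First find GCD(51, 15) using the Euclidean algorithm:
51 = 3 × 15 + 6
15 = 2 × 6 + 3
6 = 2 × 3 + 0
GCD(51, 15) = 3

LCM formula: LCM(a, b) = (a × b) / GCD(a, b)
LCM(51, 15) = (51 × 15) / 3
LCM(51, 15) = 765 / 3
LCM(51, 15) = 255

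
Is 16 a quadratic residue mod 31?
By Euler's criterion: 16^{15} ≡ 1 (mod 31). Since this equals 1, 16 is a QR.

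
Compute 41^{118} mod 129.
64

Using successive squaring:
Binary expansion of 118: 1110110
Powers of 41 mod 129 (each is the square of the previous):
  41^1 ≡ 41 (mod 129)
  41^2 ≡ 41² = 1681 ≡ 4 (mod 129)
  41^4 ≡ 4² = 16 ≡ 16 (mod 129)
  41^8 ≡ 16² = 256 ≡ 127 (mod 129)
  41^16 ≡ 127² = 16129 ≡ 4 (mod 129)
  41^32 ≡ 4² = 16 ≡ 16 (mod 129)
  41^64 ≡ 16² = 256 ≡ 127 (mod 129)
118 = 64 + 32 + 16 + 4 + 2, so 41^118 = 41^64 × 41^32 × 41^16 × 41^4 × 41^2 ≡ 127 × 16 × 4 × 16 × 4 (mod 129)
Multiplying step by step:
  127 × 16 = 2032 ≡ 97 (mod 129)
  97 × 4 = 388 ≡ 1 (mod 129)
  1 × 16 = 16 ≡ 16 (mod 129)
  16 × 4 = 64 ≡ 64 (mod 129)
Result: 41^118 ≡ 64 (mod 129)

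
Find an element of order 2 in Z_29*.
28 has order 2 mod 29 since 28^{2} ≡ 1 (mod 29) and no smaller power works.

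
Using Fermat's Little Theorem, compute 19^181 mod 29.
By Fermat: 19^{28} ≡ 1 (mod 29). 181 ≡ 13 (mod 28). So 19^{181} ≡ 19^{13} ≡ 3 (mod 29)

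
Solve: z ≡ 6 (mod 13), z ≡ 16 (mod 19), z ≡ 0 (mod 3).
M = 13 × 19 × 3 = 741. M₁ = 57, y₁ ≡ 8 (mod 13). M₂ = 39, y₂ ≡ 1 (mod 19). M₃ = 247, y₃ ≡ 1 (mod 3). z = 6×57×8 + 16×39×1 + 0×247×1 ≡ 396 (mod 741)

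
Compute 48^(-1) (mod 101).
48^(-1) ≡ 40 (mod 101). Verification: 48 × 40 = 1920 ≡ 1 (mod 101)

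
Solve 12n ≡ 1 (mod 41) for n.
12^(-1) ≡ 24 (mod 41). Verification: 12 × 24 = 288 ≡ 1 (mod 41)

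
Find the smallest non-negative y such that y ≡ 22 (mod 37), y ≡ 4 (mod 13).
355

Using the Chinese Remainder Theorem:
M = product of moduli = 481
For equation 1: M_1 = 13, 13 ≡ 13 (mod 37), inverse of 13 mod 37 is 20 (check: 13 × 20 = 260 ≡ 1 (mod 37))
For equation 2: M_2 = 37, 37 ≡ 11 (mod 13), inverse of 37 mod 13 is 6 (check: 11 × 6 = 66 ≡ 1 (mod 13))
Combine: y ≡ Σ r_i×M_i×(M_i⁻¹ mod m_i) = 22×13×20 + 4×37×6 = 5720 + 888 = 6608
6608 mod 481 = 355
y ≡ 355 (mod 481)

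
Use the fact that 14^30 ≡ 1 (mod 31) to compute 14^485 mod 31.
By Fermat: 14^{30} ≡ 1 (mod 31). 485 ≡ 5 (mod 30). So 14^{485} ≡ 14^{5} ≡ 5 (mod 31)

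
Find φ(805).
528

Prime factorization: 805 = 5 × 7 × 23
Using the formula φ(n) = n × Π(1 - 1/p) for each prime factor p:
φ(805) = 805 × (1 - 1/5) × (1 - 1/7) × (1 - 1/23)
φ(805) = 528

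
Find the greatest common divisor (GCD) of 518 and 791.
7

Using the Euclidean algorithm:
518 = 0 × 791 + 518
791 = 1 × 518 + 273
518 = 1 × 273 + 245
273 = 1 × 245 + 28
245 = 8 × 28 + 21
28 = 1 × 21 + 7
21 = 3 × 7 + 0

GCD(518, 791) = 7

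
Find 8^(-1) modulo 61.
23

Using Extended Euclidean Algorithm:
gcd(8, 61) = 1
Bezout coefficients: 8 × 23 + 61 × -3 = 1
So 8 × 23 ≡ 1 (mod 61)
The inverse is 23 mod 61 = 23
Verification: 8 × 23 = 184 = 3 × 61 + 1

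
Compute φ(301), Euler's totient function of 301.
252

Prime factorization: 301 = 7 × 43
Using the formula φ(n) = n × Π(1 - 1/p) for each prime factor p:
φ(301) = 301 × (1 - 1/7) × (1 - 1/43)
φ(301) = 252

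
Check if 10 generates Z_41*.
p - 1 = 40 has prime divisors 2, 5. Check 10^(40/q) mod 41 for each: 10^(40/2) = 10^20 ≡ 1, 10^(40/5) = 10^8 ≡ 16 (mod 41). Since 10^20 ≡ 1 (mod 41), the order of 10 divides 20 (in fact the order is 5) ≠ 40, so it is not a primitive root.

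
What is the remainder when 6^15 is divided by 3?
Using repeated squaring. 6 ≡ 0 (mod 3). 15 = 8 + 4 + 2 + 1 (binary 1111). Repeated squaring mod 3: 0^1 ≡ 0; 0^2 ≡ 0² = 0 ≡ 0; 0^4 ≡ 0² = 0 ≡ 0; 0^8 ≡ 0² = 0 ≡ 0. Multiply: 6^15 ≡ 0^8 × 0^4 × 0^2 × 0^1 ≡ 0 × 0 × 0 × 0 (mod 3): 0 × 0 = 0 ≡ 0; 0 × 0 = 0 ≡ 0; 0 × 0 = 0 ≡ 0. So 6^15 ≡ 0 (mod 3).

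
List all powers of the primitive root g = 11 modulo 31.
g^1, g^2, ..., g^{30} mod 31: {11, 28, 29, 9, 6, 4, 13, 19, 23, 5, 24, 16, 21, 14, 30, 20, 3, 2, 22, 25, 27, 18, 12, 8, 26, 7, 15, 10, 17, 1}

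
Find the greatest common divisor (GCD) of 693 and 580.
1

Using the Euclidean algorithm:
693 = 1 × 580 + 113
580 = 5 × 113 + 15
113 = 7 × 15 + 8
15 = 1 × 8 + 7
8 = 1 × 7 + 1
7 = 7 × 1 + 0

GCD(693, 580) = 1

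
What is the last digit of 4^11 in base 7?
Using Fermat: 4^{6} ≡ 1 (mod 7). 11 ≡ 5 (mod 6). So 4^{11} ≡ 4^{5} ≡ 2 (mod 7)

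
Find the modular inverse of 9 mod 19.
9^(-1) ≡ 17 (mod 19). Verification: 9 × 17 = 153 ≡ 1 (mod 19)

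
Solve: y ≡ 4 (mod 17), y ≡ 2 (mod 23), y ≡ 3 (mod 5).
M = 17 × 23 × 5 = 1955. M₁ = 115, y₁ ≡ 4 (mod 17). M₂ = 85, y₂ ≡ 13 (mod 23). M₃ = 391, y₃ ≡ 1 (mod 5). y = 4×115×4 + 2×85×13 + 3×391×1 ≡ 1313 (mod 1955)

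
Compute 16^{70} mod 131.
52

Using successive squaring:
Binary expansion of 70: 1000110
Powers of 16 mod 131 (each is the square of the previous):
  16^1 ≡ 16 (mod 131)
  16^2 ≡ 16² = 256 ≡ 125 (mod 131)
  16^4 ≡ 125² = 15625 ≡ 36 (mod 131)
  16^8 ≡ 36² = 1296 ≡ 117 (mod 131)
  16^16 ≡ 117² = 13689 ≡ 65 (mod 131)
  16^32 ≡ 65² = 4225 ≡ 33 (mod 131)
  16^64 ≡ 33² = 1089 ≡ 41 (mod 131)
70 = 64 + 4 + 2, so 16^70 = 16^64 × 16^4 × 16^2 ≡ 41 × 36 × 125 (mod 131)
Multiplying step by step:
  41 × 36 = 1476 ≡ 35 (mod 131)
  35 × 125 = 4375 ≡ 52 (mod 131)
Result: 16^70 ≡ 52 (mod 131)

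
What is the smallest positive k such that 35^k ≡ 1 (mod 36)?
Powers of 35 mod 36: 35^1≡35, 35^2≡1. Order = 2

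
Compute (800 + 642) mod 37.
36

(800 + 642) = 1442
1442 mod 37 = 36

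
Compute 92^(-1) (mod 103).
28

Using Extended Euclidean Algorithm:
gcd(92, 103) = 1
Bezout coefficients: 92 × 28 + 103 × -25 = 1
So 92 × 28 ≡ 1 (mod 103)
The inverse is 28 mod 103 = 28
Verification: 92 × 28 = 2576 = 25 × 103 + 1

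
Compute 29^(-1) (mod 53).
11

Using Extended Euclidean Algorithm:
gcd(29, 53) = 1
Bezout coefficients: 29 × 11 + 53 × -6 = 1
So 29 × 11 ≡ 1 (mod 53)
The inverse is 11 mod 53 = 11
Verification: 29 × 11 = 319 = 6 × 53 + 1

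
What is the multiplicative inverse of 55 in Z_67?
55^(-1) ≡ 39 (mod 67). Verification: 55 × 39 = 2145 ≡ 1 (mod 67)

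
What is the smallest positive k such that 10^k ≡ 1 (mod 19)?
Powers of 10 mod 19: 10^1≡10, 10^2≡5, 10^3≡12, 10^4≡6, 10^5≡3, 10^6≡11, 10^7≡15, 10^8≡17, 10^9≡18, 10^10≡9, 10^11≡14, 10^12≡7, 10^13≡13, 10^14≡16, 10^15≡8, 10^16≡4, 10^17≡2, 10^18≡1. Order = 18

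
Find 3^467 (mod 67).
Using Fermat: 3^{66} ≡ 1 (mod 67). 467 ≡ 5 (mod 66). So 3^{467} ≡ 3^{5} ≡ 42 (mod 67)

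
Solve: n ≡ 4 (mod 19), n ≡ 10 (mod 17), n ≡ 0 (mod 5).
M = 19 × 17 × 5 = 1615. M₁ = 85, y₁ ≡ 17 (mod 19). M₂ = 95, y₂ ≡ 12 (mod 17). M₃ = 323, y₃ ≡ 2 (mod 5). n = 4×85×17 + 10×95×12 + 0×323×2 ≡ 1030 (mod 1615)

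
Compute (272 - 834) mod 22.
10

(272 - 834) = -562
-562 mod 22 = 10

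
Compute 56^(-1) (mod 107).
56^(-1) ≡ 86 (mod 107). Verification: 56 × 86 = 4816 ≡ 1 (mod 107)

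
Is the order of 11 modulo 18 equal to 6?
Yes, ord_18(11) = 6.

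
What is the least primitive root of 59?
2

A primitive root g modulo p has order p-1 = 58
Prime divisors of 58: [2, 29]
g is a primitive root iff g^(58/q) ≢ 1 (mod 59) for each prime divisor q
Testing small values:
  g = 2: 2^29 ≡ 58, 2^2 ≡ 4 (mod 59) → none is 1, primitive root!
The smallest primitive root is 2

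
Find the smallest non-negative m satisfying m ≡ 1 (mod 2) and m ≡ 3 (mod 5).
M = 2 × 5 = 10. M₁ = 5, y₁ ≡ 1 (mod 2). M₂ = 2, y₂ ≡ 3 (mod 5). m = 1×5×1 + 3×2×3 ≡ 3 (mod 10)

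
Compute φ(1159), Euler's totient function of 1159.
1080

Prime factorization: 1159 = 19 × 61
Using the formula φ(n) = n × Π(1 - 1/p) for each prime factor p:
φ(1159) = 1159 × (1 - 1/19) × (1 - 1/61)
φ(1159) = 1080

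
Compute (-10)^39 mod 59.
Using repeated squaring. (-10) ≡ 49 (mod 59). 39 = 32 + 4 + 2 + 1 (binary 100111). Repeated squaring mod 59: 49^1 ≡ 49; 49^2 ≡ 49² = 2401 ≡ 41; 49^4 ≡ 41² = 1681 ≡ 29; 49^8 ≡ 29² = 841 ≡ 15; 49^16 ≡ 15² = 225 ≡ 48; 49^32 ≡ 48² = 2304 ≡ 3. Multiply: (-10)^39 ≡ 49^32 × 49^4 × 49^2 × 49^1 ≡ 3 × 29 × 41 × 49 (mod 59): 3 × 29 = 87 ≡ 28; 28 × 41 = 1148 ≡ 27; 27 × 49 = 1323 ≡ 25. So (-10)^39 ≡ 25 (mod 59).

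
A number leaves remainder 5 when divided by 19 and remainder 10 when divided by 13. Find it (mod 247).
M = 19 × 13 = 247. M₁ = 13, y₁ ≡ 3 (mod 19). M₂ = 19, y₂ ≡ 11 (mod 13). k = 5×13×3 + 10×19×11 ≡ 62 (mod 247)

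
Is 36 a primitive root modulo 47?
No

To verify, check if 36^(46/q) ≢ 1 (mod 47) for each prime divisor q of 46
Divisors of 46 = 46: [1, 2, 23, 46]
  36^(46/2) = 36^23 ≡ 1 (mod 47)
  36^(46/23) = 36^2 ≡ 27 (mod 47)
Conclusion: 36 is not a primitive root modulo 47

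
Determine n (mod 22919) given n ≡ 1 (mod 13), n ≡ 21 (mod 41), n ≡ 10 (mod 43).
13469

Using the Chinese Remainder Theorem:
M = product of moduli = 22919
For equation 1: M_1 = 1763, 1763 ≡ 8 (mod 13), inverse of 1763 mod 13 is 5 (check: 8 × 5 = 40 ≡ 1 (mod 13))
For equation 2: M_2 = 559, 559 ≡ 26 (mod 41), inverse of 559 mod 41 is 30 (check: 26 × 30 = 780 ≡ 1 (mod 41))
For equation 3: M_3 = 533, 533 ≡ 17 (mod 43), inverse of 533 mod 43 is 38 (check: 17 × 38 = 646 ≡ 1 (mod 43))
Combine: n ≡ Σ r_i×M_i×(M_i⁻¹ mod m_i) = 1×1763×5 + 21×559×30 + 10×533×38 = 8815 + 352170 + 202540 = 563525
563525 mod 22919 = 13469
n ≡ 13469 (mod 22919)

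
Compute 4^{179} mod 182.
114

Using successive squaring:
Binary expansion of 179: 10110011
Powers of 4 mod 182 (each is the square of the previous):
  4^1 ≡ 4 (mod 182)
  4^2 ≡ 4² = 16 ≡ 16 (mod 182)
  4^4 ≡ 16² = 256 ≡ 74 (mod 182)
  4^8 ≡ 74² = 5476 ≡ 16 (mod 182)
  4^16 ≡ 16² = 256 ≡ 74 (mod 182)
  4^32 ≡ 74² = 5476 ≡ 16 (mod 182)
  4^64 ≡ 16² = 256 ≡ 74 (mod 182)
  4^128 ≡ 74² = 5476 ≡ 16 (mod 182)
179 = 128 + 32 + 16 + 2 + 1, so 4^179 = 4^128 × 4^32 × 4^16 × 4^2 × 4^1 ≡ 16 × 16 × 74 × 16 × 4 (mod 182)
Multiplying step by step:
  16 × 16 = 256 ≡ 74 (mod 182)
  74 × 74 = 5476 ≡ 16 (mod 182)
  16 × 16 = 256 ≡ 74 (mod 182)
  74 × 4 = 296 ≡ 114 (mod 182)
Result: 4^179 ≡ 114 (mod 182)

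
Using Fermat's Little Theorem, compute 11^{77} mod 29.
17

By Fermat's Little Theorem, a^(p-1) ≡ 1 (mod p) for prime p and gcd(a, p) = 1
Here p = 29, so 11^28 ≡ 1 (mod 29)
We can reduce the exponent: 77 mod 28 = 21
So 11^77 ≡ 11^21 (mod 29)
Computing: 11^21 mod 29 = 17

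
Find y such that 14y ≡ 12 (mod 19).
9

Since gcd(14, 19) = 1 divides 12, a solution exists.
Multiply both sides by the inverse of 14 mod 19:
  14^(-1) mod 19 = 15
  x ≡ 15 × 12 ≡ 180 ≡ 9 (mod 19)
Verification: 14 × 9 = 126 = 6 × 19 + 12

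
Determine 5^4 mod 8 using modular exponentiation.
4 = 4 (binary 100). Repeated squaring mod 8: 5^1 ≡ 5; 5^2 ≡ 5² = 25 ≡ 1; 5^4 ≡ 1² = 1 ≡ 1. So 5^4 ≡ 1 (mod 8).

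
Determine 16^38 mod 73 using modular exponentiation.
Using repeated squaring. 38 = 32 + 4 + 2 (binary 100110). Repeated squaring mod 73: 16^1 ≡ 16; 16^2 ≡ 16² = 256 ≡ 37; 16^4 ≡ 37² = 1369 ≡ 55; 16^8 ≡ 55² = 3025 ≡ 32; 16^16 ≡ 32² = 1024 ≡ 2; 16^32 ≡ 2² = 4 ≡ 4. Multiply: 16^38 = 16^32 × 16^4 × 16^2 ≡ 4 × 55 × 37 (mod 73): 4 × 55 = 220 ≡ 1; 1 × 37 = 37 ≡ 37. So 16^38 ≡ 37 (mod 73).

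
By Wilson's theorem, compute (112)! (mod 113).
By Wilson's theorem, (112)! ≡ -1 ≡ 112 (mod 113)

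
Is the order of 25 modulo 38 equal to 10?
No, the actual order is 9, not 10.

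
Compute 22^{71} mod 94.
80

Using successive squaring:
Binary expansion of 71: 1000111
Powers of 22 mod 94 (each is the square of the previous):
  22^1 ≡ 22 (mod 94)
  22^2 ≡ 22² = 484 ≡ 14 (mod 94)
  22^4 ≡ 14² = 196 ≡ 8 (mod 94)
  22^8 ≡ 8² = 64 ≡ 64 (mod 94)
  22^16 ≡ 64² = 4096 ≡ 54 (mod 94)
  22^32 ≡ 54² = 2916 ≡ 2 (mod 94)
  22^64 ≡ 2² = 4 ≡ 4 (mod 94)
71 = 64 + 4 + 2 + 1, so 22^71 = 22^64 × 22^4 × 22^2 × 22^1 ≡ 4 × 8 × 14 × 22 (mod 94)
Multiplying step by step:
  4 × 8 = 32 ≡ 32 (mod 94)
  32 × 14 = 448 ≡ 72 (mod 94)
  72 × 22 = 1584 ≡ 80 (mod 94)
Result: 22^71 ≡ 80 (mod 94)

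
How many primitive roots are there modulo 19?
6

The number of primitive roots modulo p is φ(p-1) = φ(18)
φ(18) = 6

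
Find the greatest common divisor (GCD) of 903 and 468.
3

Using the Euclidean algorithm:
903 = 1 × 468 + 435
468 = 1 × 435 + 33
435 = 13 × 33 + 6
33 = 5 × 6 + 3
6 = 2 × 3 + 0

GCD(903, 468) = 3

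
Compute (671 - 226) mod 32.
29

(671 - 226) = 445
445 mod 32 = 29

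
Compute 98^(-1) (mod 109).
99

Using Extended Euclidean Algorithm:
gcd(98, 109) = 1
Bezout coefficients: 98 × -10 + 109 × 9 = 1
So 98 × -10 ≡ 1 (mod 109)
The inverse is -10 mod 109 = 99
Verification: 98 × 99 = 9702 = 89 × 109 + 1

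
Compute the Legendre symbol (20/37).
(20/37) = 20^{18} mod 37 = -1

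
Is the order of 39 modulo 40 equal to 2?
Yes, ord_40(39) = 2.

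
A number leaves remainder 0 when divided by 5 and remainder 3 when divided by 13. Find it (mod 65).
M = 5 × 13 = 65. M₁ = 13, y₁ ≡ 2 (mod 5). M₂ = 5, y₂ ≡ 8 (mod 13). y = 0×13×2 + 3×5×8 ≡ 55 (mod 65)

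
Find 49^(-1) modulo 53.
13

Using Extended Euclidean Algorithm:
gcd(49, 53) = 1
Bezout coefficients: 49 × 13 + 53 × -12 = 1
So 49 × 13 ≡ 1 (mod 53)
The inverse is 13 mod 53 = 13
Verification: 49 × 13 = 637 = 12 × 53 + 1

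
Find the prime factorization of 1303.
1303

Divide by primes starting from smallest:
1303 ÷ 1303 = 1

1303 = 1303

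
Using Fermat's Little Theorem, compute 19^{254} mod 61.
16

By Fermat's Little Theorem, a^(p-1) ≡ 1 (mod p) for prime p and gcd(a, p) = 1
Here p = 61, so 19^60 ≡ 1 (mod 61)
We can reduce the exponent: 254 mod 60 = 14
So 19^254 ≡ 19^14 (mod 61)
Computing: 19^14 mod 61 = 16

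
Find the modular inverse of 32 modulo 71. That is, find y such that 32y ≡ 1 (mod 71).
20

Using Extended Euclidean Algorithm:
gcd(32, 71) = 1
Bezout coefficients: 32 × 20 + 71 × -9 = 1
So 32 × 20 ≡ 1 (mod 71)
The inverse is 20 mod 71 = 20
Verification: 32 × 20 = 640 = 9 × 71 + 1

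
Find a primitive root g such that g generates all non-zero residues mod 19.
p - 1 = 18 has prime divisors 2, 3. h is a primitive root mod 19 iff h^(18/q) ≢ 1 (mod 19) for each such q.
h = 2: 2^9 ≡ 18, 2^6 ≡ 7 (mod 19); none is 1, so 2 has order 18 and is a primitive root.
The smallest primitive root mod 19 is g = 2.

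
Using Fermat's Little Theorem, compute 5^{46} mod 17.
15

By Fermat's Little Theorem, a^(p-1) ≡ 1 (mod p) for prime p and gcd(a, p) = 1
Here p = 17, so 5^16 ≡ 1 (mod 17)
We can reduce the exponent: 46 mod 16 = 14
So 5^46 ≡ 5^14 (mod 17)
Computing: 5^14 mod 17 = 15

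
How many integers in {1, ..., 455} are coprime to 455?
288

Prime factorization: 455 = 5 × 7 × 13
Using the formula φ(n) = n × Π(1 - 1/p) for each prime factor p:
φ(455) = 455 × (1 - 1/5) × (1 - 1/7) × (1 - 1/13)
φ(455) = 288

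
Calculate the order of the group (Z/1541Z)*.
1452

Prime factorization: 1541 = 23 × 67
Using the formula φ(n) = n × Π(1 - 1/p) for each prime factor p:
φ(1541) = 1541 × (1 - 1/23) × (1 - 1/67)
φ(1541) = 1452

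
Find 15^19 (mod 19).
Using Fermat: 15^{18} ≡ 1 (mod 19). 19 ≡ 1 (mod 18). So 15^{19} ≡ 15^{1} ≡ 15 (mod 19)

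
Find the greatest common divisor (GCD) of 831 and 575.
1

Using the Euclidean algorithm:
831 = 1 × 575 + 256
575 = 2 × 256 + 63
256 = 4 × 63 + 4
63 = 15 × 4 + 3
4 = 1 × 3 + 1
3 = 3 × 1 + 0

GCD(831, 575) = 1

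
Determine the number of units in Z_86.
42

Prime factorization: 86 = 2 × 43
Using the formula φ(n) = n × Π(1 - 1/p) for each prime factor p:
φ(86) = 86 × (1 - 1/2) × (1 - 1/43)
φ(86) = 42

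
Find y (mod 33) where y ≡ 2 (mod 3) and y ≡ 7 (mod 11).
M = 3 × 11 = 33. M₁ = 11, y₁ ≡ 2 (mod 3). M₂ = 3, y₂ ≡ 4 (mod 11). y = 2×11×2 + 7×3×4 ≡ 29 (mod 33)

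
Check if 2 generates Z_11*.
p - 1 = 10 has prime divisors 2, 5. Check 2^(10/q) mod 11 for each: 2^(10/2) = 2^5 ≡ 10, 2^(10/5) = 2^2 ≡ 4 (mod 11). None of these is 1, so 2 has order 10 = φ(11), so it is a primitive root mod 11.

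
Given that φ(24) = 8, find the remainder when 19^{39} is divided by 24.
By Euler: 19^{8} ≡ 1 (mod 24) since gcd(19, 24) = 1. 39 = 4×8 + 7. So 19^{39} ≡ 19^{7} ≡ 19 (mod 24)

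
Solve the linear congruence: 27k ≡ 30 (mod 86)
68

Since gcd(27, 86) = 1 divides 30, a solution exists.
Multiply both sides by the inverse of 27 mod 86:
  27^(-1) mod 86 = 51
  x ≡ 51 × 30 ≡ 1530 ≡ 68 (mod 86)
Verification: 27 × 68 = 1836 = 21 × 86 + 30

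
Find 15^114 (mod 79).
Using Fermat: 15^{78} ≡ 1 (mod 79). 114 ≡ 36 (mod 78). So 15^{114} ≡ 15^{36} ≡ 18 (mod 79)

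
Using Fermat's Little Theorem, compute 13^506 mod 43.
By Fermat: 13^{42} ≡ 1 (mod 43). 506 ≡ 2 (mod 42). So 13^{506} ≡ 13^{2} ≡ 40 (mod 43)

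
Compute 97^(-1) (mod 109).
97^(-1) ≡ 9 (mod 109). Verification: 97 × 9 = 873 ≡ 1 (mod 109)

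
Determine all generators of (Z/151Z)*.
Primitive roots mod 151: {6, 7, 12, 13, 14, 15, 30, 35, 48, 51, 52, 54, 56, 61, 63, 71, 77, 82, 89, 93, 96, 102, 104, 106, 108, 109, 111, 112, 114, 115, 117, 120, 126, 129, 130, 133, 134, 140, 141, 146}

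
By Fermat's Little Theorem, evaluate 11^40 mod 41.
By Fermat's Little Theorem, 11^{40} ≡ 1 (mod 41) since 41 is prime and gcd(11, 41) = 1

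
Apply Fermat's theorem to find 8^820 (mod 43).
By Fermat: 8^{42} ≡ 1 (mod 43). 820 ≡ 22 (mod 42). So 8^{820} ≡ 8^{22} ≡ 35 (mod 43)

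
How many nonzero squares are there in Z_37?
For prime 37, there are (p-1)/2 = (37-1)/2 = 18 quadratic residues (excluding 0).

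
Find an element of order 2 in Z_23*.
22 has order 2 mod 23 since 22^{2} ≡ 1 (mod 23) and no smaller power works.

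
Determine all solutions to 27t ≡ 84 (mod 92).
44

Since gcd(27, 92) = 1 divides 84, a solution exists.
Multiply both sides by the inverse of 27 mod 92:
  27^(-1) mod 92 = 75
  x ≡ 75 × 84 ≡ 6300 ≡ 44 (mod 92)
Verification: 27 × 44 = 1188 = 12 × 92 + 84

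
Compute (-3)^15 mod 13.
Using Fermat: (-3)^{12} ≡ 1 (mod 13). 15 ≡ 3 (mod 12). So (-3)^{15} ≡ (-3)^{3} ≡ 12 (mod 13)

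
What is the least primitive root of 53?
2

A primitive root g modulo p has order p-1 = 52
Prime divisors of 52: [2, 13]
g is a primitive root iff g^(52/q) ≢ 1 (mod 53) for each prime divisor q
Testing small values:
  g = 2: 2^26 ≡ 52, 2^4 ≡ 16 (mod 53) → none is 1, primitive root!
The smallest primitive root is 2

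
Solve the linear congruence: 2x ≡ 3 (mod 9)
6

Since gcd(2, 9) = 1 divides 3, a solution exists.
Multiply both sides by the inverse of 2 mod 9:
  2^(-1) mod 9 = 5
  x ≡ 5 × 3 ≡ 15 ≡ 6 (mod 9)
Verification: 2 × 6 = 12 = 1 × 9 + 3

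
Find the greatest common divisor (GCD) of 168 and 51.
3

Using the Euclidean algorithm:
168 = 3 × 51 + 15
51 = 3 × 15 + 6
15 = 2 × 6 + 3
6 = 2 × 3 + 0

GCD(168, 51) = 3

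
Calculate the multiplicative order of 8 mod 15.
Powers of 8 mod 15: 8^1≡8, 8^2≡4, 8^3≡2, 8^4≡1. Order = 4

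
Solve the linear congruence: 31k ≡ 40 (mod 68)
32

Since gcd(31, 68) = 1 divides 40, a solution exists.
Multiply both sides by the inverse of 31 mod 68:
  31^(-1) mod 68 = 11
  x ≡ 11 × 40 ≡ 440 ≡ 32 (mod 68)
Verification: 31 × 32 = 992 = 14 × 68 + 40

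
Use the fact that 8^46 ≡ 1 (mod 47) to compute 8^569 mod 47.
By Fermat: 8^{46} ≡ 1 (mod 47). 569 ≡ 17 (mod 46). So 8^{569} ≡ 8^{17} ≡ 32 (mod 47)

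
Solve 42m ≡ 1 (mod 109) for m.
42^(-1) ≡ 13 (mod 109). Verification: 42 × 13 = 546 ≡ 1 (mod 109)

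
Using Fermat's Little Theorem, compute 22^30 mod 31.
By Fermat's Little Theorem, 22^{30} ≡ 1 (mod 31) since 31 is prime and gcd(22, 31) = 1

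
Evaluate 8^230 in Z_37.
Using Fermat: 8^{36} ≡ 1 (mod 37). 230 ≡ 14 (mod 36). So 8^{230} ≡ 8^{14} ≡ 27 (mod 37)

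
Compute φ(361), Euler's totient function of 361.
342

Prime factorization: 361 = 19^2
Using the formula φ(n) = n × Π(1 - 1/p) for each prime factor p:
φ(361) = 361 × (1 - 1/19)
φ(361) = 342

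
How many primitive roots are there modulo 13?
Number of primitive roots mod 13 = φ(12) = 4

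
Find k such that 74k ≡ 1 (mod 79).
74^(-1) ≡ 63 (mod 79). Verification: 74 × 63 = 4662 ≡ 1 (mod 79)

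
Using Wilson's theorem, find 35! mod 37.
(36)! = (35)! × (36) ≡ -1 (mod 37). So (35)! ≡ -1 × (36)^(-1) ≡ (-1)×(-1) = 1 (mod 37)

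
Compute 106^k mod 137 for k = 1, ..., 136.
g^1, g^2, ..., g^{136} mod 137: {106, 2, 75, 4, 13, 8, 26, 16, 52, 32, 104, 64, 71, 128, 5, 119, 10, 101, 20, 65, 40, 130, 80, 123, 23, 109, 46, 81, 92, 25, 47, 50, 94, 100, 51, 63, 102, 126, 67, 115, 134, 93, 131, 49, 125, 98, 113, 59, 89, 118, 41, 99, 82, 61, 27, 122, 54, 107, 108, 77, 79, 17, 21, 34, 42, 68, 84, 136, 31, 135, 62, 133, 124, 129, 111, 121, 85, 105, 33, 73, 66, 9, 132, 18, 127, 36, 117, 72, 97, 7, 57, 14, 114, 28, 91, 56, 45, 112, 90, 87, 43, 37, 86, 74, 35, 11, 70, 22, 3, 44, 6, 88, 12, 39, 24, 78, 48, 19, 96, 38, 55, 76, 110, 15, 83, 30, 29, 60, 58, 120, 116, 103, 95, 69, 53, 1}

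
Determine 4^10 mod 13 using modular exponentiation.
10 = 8 + 2 (binary 1010). Repeated squaring mod 13: 4^1 ≡ 4; 4^2 ≡ 4² = 16 ≡ 3; 4^4 ≡ 3² = 9 ≡ 9; 4^8 ≡ 9² = 81 ≡ 3. Multiply: 4^10 = 4^8 × 4^2 ≡ 3 × 3 (mod 13): 3 × 3 = 9 ≡ 9. So 4^10 ≡ 9 (mod 13).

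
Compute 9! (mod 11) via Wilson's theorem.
(10)! = (9)! × (10) ≡ -1 (mod 11). So (9)! ≡ -1 × (10)^(-1) ≡ (-1)×(-1) = 1 (mod 11)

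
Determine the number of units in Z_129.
84

Prime factorization: 129 = 3 × 43
Using the formula φ(n) = n × Π(1 - 1/p) for each prime factor p:
φ(129) = 129 × (1 - 1/3) × (1 - 1/43)
φ(129) = 84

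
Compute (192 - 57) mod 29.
19

(192 - 57) = 135
135 mod 29 = 19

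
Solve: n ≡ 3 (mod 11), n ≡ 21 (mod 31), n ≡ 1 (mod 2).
M = 11 × 31 × 2 = 682. M₁ = 62, y₁ ≡ 8 (mod 11). M₂ = 22, y₂ ≡ 24 (mod 31). M₃ = 341, y₃ ≡ 1 (mod 2). n = 3×62×8 + 21×22×24 + 1×341×1 ≡ 641 (mod 682)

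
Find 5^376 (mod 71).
Using Fermat: 5^{70} ≡ 1 (mod 71). 376 ≡ 26 (mod 70). So 5^{376} ≡ 5^{26} ≡ 5 (mod 71)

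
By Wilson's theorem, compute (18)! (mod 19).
By Wilson's theorem, (18)! ≡ -1 ≡ 18 (mod 19)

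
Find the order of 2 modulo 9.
Powers of 2 mod 9: 2^1≡2, 2^2≡4, 2^3≡8, 2^4≡7, 2^5≡5, 2^6≡1. Order = 6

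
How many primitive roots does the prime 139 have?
Number of primitive roots mod 139 = φ(138) = 44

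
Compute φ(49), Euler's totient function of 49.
42

Prime factorization: 49 = 7^2
Using the formula φ(n) = n × Π(1 - 1/p) for each prime factor p:
φ(49) = 49 × (1 - 1/7)
φ(49) = 42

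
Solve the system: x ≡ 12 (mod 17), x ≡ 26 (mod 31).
M = 17 × 31 = 527. M₁ = 31, y₁ ≡ 11 (mod 17). M₂ = 17, y₂ ≡ 11 (mod 31). x = 12×31×11 + 26×17×11 ≡ 522 (mod 527)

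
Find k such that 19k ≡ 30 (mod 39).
18

Since gcd(19, 39) = 1 divides 30, a solution exists.
Multiply both sides by the inverse of 19 mod 39:
  19^(-1) mod 39 = 37
  x ≡ 37 × 30 ≡ 1110 ≡ 18 (mod 39)
Verification: 19 × 18 = 342 = 8 × 39 + 30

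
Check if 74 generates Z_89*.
p - 1 = 88 has prime divisors 2, 11. Check 74^(88/q) mod 89 for each: 74^(88/2) = 74^44 ≡ 88, 74^(88/11) = 74^8 ≡ 78 (mod 89). None of these is 1, so 74 has order 88 = φ(89), so it is a primitive root mod 89.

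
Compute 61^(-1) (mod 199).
61^(-1) ≡ 62 (mod 199). Verification: 61 × 62 = 3782 ≡ 1 (mod 199)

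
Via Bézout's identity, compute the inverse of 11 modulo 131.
Extended GCD: 11(12) + 131(-1) = 1. So 11^(-1) ≡ 12 ≡ 12 (mod 131). Verify: 11 × 12 = 132 ≡ 1 (mod 131)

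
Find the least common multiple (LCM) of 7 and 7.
7

First find GCD(7, 7) using the Euclidean algorithm:
7 = 1 × 7 + 0
GCD(7, 7) = 7

LCM formula: LCM(a, b) = (a × b) / GCD(a, b)
LCM(7, 7) = (7 × 7) / 7
LCM(7, 7) = 49 / 7
LCM(7, 7) = 7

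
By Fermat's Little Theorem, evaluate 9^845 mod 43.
By Fermat: 9^{42} ≡ 1 (mod 43). 845 ≡ 5 (mod 42). So 9^{845} ≡ 9^{5} ≡ 10 (mod 43)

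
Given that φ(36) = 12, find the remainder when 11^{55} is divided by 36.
By Euler: 11^{12} ≡ 1 (mod 36) since gcd(11, 36) = 1. 55 = 4×12 + 7. So 11^{55} ≡ 11^{7} ≡ 11 (mod 36)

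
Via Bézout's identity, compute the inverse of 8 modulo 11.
Extended GCD: 8(-4) + 11(3) = 1. So 8^(-1) ≡ 7 ≡ 7 (mod 11). Verify: 8 × 7 = 56 ≡ 1 (mod 11)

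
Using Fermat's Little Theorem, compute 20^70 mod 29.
By Fermat: 20^{28} ≡ 1 (mod 29). 70 = 2×28 + 14. So 20^{70} ≡ 20^{14} ≡ 1 (mod 29)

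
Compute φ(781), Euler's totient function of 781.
700

Prime factorization: 781 = 11 × 71
Using the formula φ(n) = n × Π(1 - 1/p) for each prime factor p:
φ(781) = 781 × (1 - 1/11) × (1 - 1/71)
φ(781) = 700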